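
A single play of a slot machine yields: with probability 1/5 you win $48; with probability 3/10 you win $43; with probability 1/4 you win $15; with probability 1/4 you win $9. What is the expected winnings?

E[payout] = 48·1/5 + 43·3/10 + 15·1/4 + 9·1/4
 = 48/5 + 129/10 + 15/4 + 9/4
 = 57/2

28.5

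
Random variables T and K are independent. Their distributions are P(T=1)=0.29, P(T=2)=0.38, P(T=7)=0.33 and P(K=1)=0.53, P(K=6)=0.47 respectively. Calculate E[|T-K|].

2.8018

E[|T-K|] = Σ_t Σ_k |t-k| · P(T=t)P(K=k)
 = 0·0.1537 + 5·0.1363 + 1·0.2014 + 4·0.1786 + 6·0.1749 + 1·0.1551
 = 0 + 0.6815 + 0.2014 + 0.7144 + 1.0494 + 0.1551
 = 2.8018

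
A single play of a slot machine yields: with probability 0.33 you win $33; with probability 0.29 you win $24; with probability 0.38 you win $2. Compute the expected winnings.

18.61

E[payout] = 33·0.33 + 24·0.29 + 2·0.38
 = 10.89 + 6.96 + 0.76
 = 18.61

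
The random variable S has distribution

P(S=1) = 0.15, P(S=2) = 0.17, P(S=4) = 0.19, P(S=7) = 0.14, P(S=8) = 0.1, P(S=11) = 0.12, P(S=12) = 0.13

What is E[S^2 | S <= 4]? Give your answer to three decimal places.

7.588

P(S <= 4) = 0.15 + 0.17 + 0.19 = 0.51.
E[S^2 | S <= 4] = [1·0.15 + 4·0.17 + 16·0.19] / 0.51
 = 3.87 / 0.51
 = 129/17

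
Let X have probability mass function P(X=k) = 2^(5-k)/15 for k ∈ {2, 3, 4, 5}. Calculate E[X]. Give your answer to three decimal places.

E[X] = Σ x·P(X=x)
 = 2·8/15 + 3·4/15 + 4·2/15 + 5·1/15
 = 16/15 + 4/5 + 8/15 + 1/3
 = 41/15

2.733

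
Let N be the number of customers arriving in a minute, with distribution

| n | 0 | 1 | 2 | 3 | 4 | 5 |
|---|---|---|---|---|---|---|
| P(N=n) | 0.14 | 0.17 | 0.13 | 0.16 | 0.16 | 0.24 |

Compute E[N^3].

E[N^3] = Σ n^3·P(N=n)
 = 0·0.14 + 1·0.17 + 8·0.13 + 27·0.16 + 64·0.16 + 125·0.24
 = 0 + 0.17 + 1.04 + 4.32 + 10.24 + 30
 = 45.77

45.77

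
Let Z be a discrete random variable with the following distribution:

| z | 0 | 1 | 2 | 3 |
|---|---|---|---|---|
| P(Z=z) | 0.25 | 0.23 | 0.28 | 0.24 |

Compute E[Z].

E[Z] = Σ z·P(Z=z)
 = 0·0.25 + 1·0.23 + 2·0.28 + 3·0.24
 = 0 + 0.23 + 0.56 + 0.72
 = 1.51

1.51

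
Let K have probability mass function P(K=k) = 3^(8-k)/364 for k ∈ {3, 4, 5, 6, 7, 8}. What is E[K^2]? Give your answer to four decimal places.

12.8929

E[K^2] = Σ k^2·P(K=k)
 = 9·243/364 + 16·81/364 + 25·27/364 + 36·9/364 + 49·3/364 + 64·1/364
 = 2187/364 + 324/91 + 675/364 + 81/91 + 21/52 + 16/91
 = 361/28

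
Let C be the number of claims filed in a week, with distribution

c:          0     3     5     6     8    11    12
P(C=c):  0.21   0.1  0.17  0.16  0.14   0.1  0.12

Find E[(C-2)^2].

30.17

E[(C-2)^2] = Σ (c-2)^2·P(C=c)
 = 4·0.21 + 1·0.1 + 9·0.17 + 16·0.16 + 36·0.14 + 81·0.1 + 100·0.12
 = 0.84 + 0.1 + 1.53 + 2.56 + 5.04 + 8.1 + 12
 = 30.17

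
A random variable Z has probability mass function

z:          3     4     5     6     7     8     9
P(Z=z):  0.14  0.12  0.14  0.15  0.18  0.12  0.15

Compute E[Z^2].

E[Z^2] = Σ z^2·P(Z=z)
 = 9·0.14 + 16·0.12 + 25·0.14 + 36·0.15 + 49·0.18 + 64·0.12 + 81·0.15
 = 1.26 + 1.92 + 3.5 + 5.4 + 8.82 + 7.68 + 12.15
 = 40.73

40.73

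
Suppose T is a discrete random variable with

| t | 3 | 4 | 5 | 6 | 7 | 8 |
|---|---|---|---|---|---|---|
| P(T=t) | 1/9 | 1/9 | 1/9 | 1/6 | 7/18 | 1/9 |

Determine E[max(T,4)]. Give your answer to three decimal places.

E[max(T,4)] = Σ max(t,4)·P(T=t)
 = 4·1/9 + 4·1/9 + 5·1/9 + 6·1/6 + 7·7/18 + 8·1/9
 = 4/9 + 4/9 + 5/9 + 1 + 49/18 + 8/9
 = 109/18

6.056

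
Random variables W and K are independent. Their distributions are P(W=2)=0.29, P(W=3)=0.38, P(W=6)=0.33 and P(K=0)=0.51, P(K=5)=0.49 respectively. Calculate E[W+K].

E[W+K] = Σ_w Σ_k (w+k) · P(W=w)P(K=k)
 = 2·0.1479 + 7·0.1421 + 3·0.1938 + 8·0.1862 + 6·0.1683 + 11·0.1617
 = 0.2958 + 0.9947 + 0.5814 + 1.4896 + 1.0098 + 1.7787
 = 6.15

6.15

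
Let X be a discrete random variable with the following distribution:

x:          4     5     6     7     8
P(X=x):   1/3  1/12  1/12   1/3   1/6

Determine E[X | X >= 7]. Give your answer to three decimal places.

7.333

P(X >= 7) = 1/3 + 1/6 = 1/2.
E[X | X >= 7] = [7·1/3 + 8·1/6] / (1/2)
 = 11/3 / (1/2)
 = 22/3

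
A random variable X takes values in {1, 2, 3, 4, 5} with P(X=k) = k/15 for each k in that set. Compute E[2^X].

E[2^X] = Σ 2^x·P(X=x)
 = 2·1/15 + 4·2/15 + 8·1/5 + 16·4/15 + 32·1/3
 = 2/15 + 8/15 + 8/5 + 64/15 + 32/3
 = 86/5

17.2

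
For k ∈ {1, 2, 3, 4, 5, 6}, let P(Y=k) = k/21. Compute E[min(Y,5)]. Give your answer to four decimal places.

E[min(Y,5)] = Σ min(y,5)·P(Y=y)
 = 1·1/21 + 2·2/21 + 3·1/7 + 4·4/21 + 5·5/21 + 5·2/7
 = 1/21 + 4/21 + 3/7 + 16/21 + 25/21 + 10/7
 = 85/21

4.0476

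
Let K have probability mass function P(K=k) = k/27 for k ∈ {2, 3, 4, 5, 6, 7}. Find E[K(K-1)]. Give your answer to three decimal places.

E[K(K-1)] = Σ k(k-1)·P(K=k)
 = 2·2/27 + 6·1/9 + 12·4/27 + 20·5/27 + 30·2/9 + 42·7/27
 = 4/27 + 2/3 + 16/9 + 100/27 + 20/3 + 98/9
 = 644/27

23.852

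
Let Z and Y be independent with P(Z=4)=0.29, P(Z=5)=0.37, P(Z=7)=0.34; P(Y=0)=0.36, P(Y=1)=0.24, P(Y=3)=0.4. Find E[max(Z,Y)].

5.39

E[max(Z,Y)] = Σ_z Σ_y max(z,y) · P(Z=z)P(Y=y)
 = 4·0.1044 + 4·0.0696 + 4·0.116 + 5·0.1332 + 5·0.0888 + 5·0.148 + 7·0.1224 + 7·0.0816 + 7·0.136
 = 0.4176 + 0.2784 + 0.464 + 0.666 + 0.444 + 0.74 + 0.8568 + 0.5712 + 0.952
 = 5.39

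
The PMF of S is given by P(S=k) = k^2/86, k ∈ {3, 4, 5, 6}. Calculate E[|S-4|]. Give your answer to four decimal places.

1.2326

E[|S-4|] = Σ |s-4|·P(S=s)
 = 1·9/86 + 0·8/43 + 1·25/86 + 2·18/43
 = 9/86 + 0 + 25/86 + 36/43
 = 53/43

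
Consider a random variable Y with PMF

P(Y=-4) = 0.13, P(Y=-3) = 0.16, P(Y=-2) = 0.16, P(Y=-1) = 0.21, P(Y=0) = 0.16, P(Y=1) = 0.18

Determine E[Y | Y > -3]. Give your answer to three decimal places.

P(Y > -3) = 0.16 + 0.21 + 0.16 + 0.18 = 0.71.
E[Y | Y > -3] = [(-2)·0.16 + (-1)·0.21 + 0·0.16 + 1·0.18] / 0.71
 = -0.35 / 0.71
 = -35/71

-0.493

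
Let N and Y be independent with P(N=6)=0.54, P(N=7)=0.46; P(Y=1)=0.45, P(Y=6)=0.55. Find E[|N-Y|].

E[|N-Y|] = Σ_n Σ_y |n-y| · P(N=n)P(Y=y)
 = 5·0.243 + 0·0.297 + 6·0.207 + 1·0.253
 = 1.215 + 0 + 1.242 + 0.253
 = 2.71

2.71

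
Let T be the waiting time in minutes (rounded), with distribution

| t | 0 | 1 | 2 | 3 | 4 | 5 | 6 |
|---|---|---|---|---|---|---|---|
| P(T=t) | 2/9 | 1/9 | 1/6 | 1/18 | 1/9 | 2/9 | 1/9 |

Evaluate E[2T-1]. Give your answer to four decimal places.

4.6667

E[2T-1] = Σ (2t-1)·P(T=t)
 = (-1)·2/9 + 1·1/9 + 3·1/6 + 5·1/18 + 7·1/9 + 9·2/9 + 11·1/9
 = (-2/9) + 1/9 + 1/2 + 5/18 + 7/9 + 2 + 11/9
 = 14/3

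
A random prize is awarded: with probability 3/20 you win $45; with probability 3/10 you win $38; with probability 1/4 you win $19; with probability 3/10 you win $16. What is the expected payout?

E[payout] = 45·3/20 + 38·3/10 + 19·1/4 + 16·3/10
 = 27/4 + 57/5 + 19/4 + 24/5
 = 277/10

27.7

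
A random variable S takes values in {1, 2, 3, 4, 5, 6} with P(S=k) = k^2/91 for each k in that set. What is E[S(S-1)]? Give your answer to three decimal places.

20.154

E[S(S-1)] = Σ s(s-1)·P(S=s)
 = 0·1/91 + 2·4/91 + 6·9/91 + 12·16/91 + 20·25/91 + 30·36/91
 = 0 + 8/91 + 54/91 + 192/91 + 500/91 + 1080/91
 = 262/13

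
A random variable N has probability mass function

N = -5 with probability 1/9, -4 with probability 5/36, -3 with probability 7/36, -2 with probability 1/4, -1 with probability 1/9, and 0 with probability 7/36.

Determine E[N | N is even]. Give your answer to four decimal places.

P(N is even) = 5/36 + 1/4 + 7/36 = 7/12.
E[N | N is even] = [(-4)·5/36 + (-2)·1/4 + 0·7/36] / (7/12)
 = -19/18 / (7/12)
 = -38/21

-1.8095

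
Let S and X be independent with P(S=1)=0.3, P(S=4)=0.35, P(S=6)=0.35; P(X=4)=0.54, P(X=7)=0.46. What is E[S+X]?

9.18

E[S+X] = Σ_s Σ_x (s+x) · P(S=s)P(X=x)
 = 5·0.162 + 8·0.138 + 8·0.189 + 11·0.161 + 10·0.189 + 13·0.161
 = 0.81 + 1.104 + 1.512 + 1.771 + 1.89 + 2.093
 = 9.18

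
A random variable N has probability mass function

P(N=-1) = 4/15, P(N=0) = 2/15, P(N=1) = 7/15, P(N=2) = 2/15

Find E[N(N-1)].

E[N(N-1)] = Σ n(n-1)·P(N=n)
 = 2·4/15 + 0·2/15 + 0·7/15 + 2·2/15
 = 8/15 + 0 + 0 + 4/15
 = 4/5

0.8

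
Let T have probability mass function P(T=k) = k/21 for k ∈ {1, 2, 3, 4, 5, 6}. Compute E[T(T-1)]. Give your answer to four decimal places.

16.6667

E[T(T-1)] = Σ t(t-1)·P(T=t)
 = 0·1/21 + 2·2/21 + 6·1/7 + 12·4/21 + 20·5/21 + 30·2/7
 = 0 + 4/21 + 6/7 + 16/7 + 100/21 + 60/7
 = 50/3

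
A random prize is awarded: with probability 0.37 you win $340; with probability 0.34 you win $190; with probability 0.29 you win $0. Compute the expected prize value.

E[payout] = 340·0.37 + 190·0.34 + 0·0.29
 = 125.8 + 64.6 + 0
 = 190.4

190.4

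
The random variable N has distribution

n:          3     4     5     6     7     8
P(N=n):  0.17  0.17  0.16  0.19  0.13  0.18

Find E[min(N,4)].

3.83

E[min(N,4)] = Σ min(n,4)·P(N=n)
 = 3·0.17 + 4·0.17 + 4·0.16 + 4·0.19 + 4·0.13 + 4·0.18
 = 0.51 + 0.68 + 0.64 + 0.76 + 0.52 + 0.72
 = 3.83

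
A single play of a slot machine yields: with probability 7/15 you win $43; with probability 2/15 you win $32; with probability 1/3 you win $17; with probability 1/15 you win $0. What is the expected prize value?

30

E[payout] = 43·7/15 + 32·2/15 + 17·1/3 + 0·1/15
 = 301/15 + 64/15 + 17/3 + 0
 = 30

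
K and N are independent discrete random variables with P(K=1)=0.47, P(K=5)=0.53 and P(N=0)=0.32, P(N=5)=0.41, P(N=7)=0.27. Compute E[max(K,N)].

4.9384

E[max(K,N)] = Σ_k Σ_n max(k,n) · P(K=k)P(N=n)
 = 1·0.1504 + 5·0.1927 + 7·0.1269 + 5·0.1696 + 5·0.2173 + 7·0.1431
 = 0.1504 + 0.9635 + 0.8883 + 0.848 + 1.0865 + 1.0017
 = 4.9384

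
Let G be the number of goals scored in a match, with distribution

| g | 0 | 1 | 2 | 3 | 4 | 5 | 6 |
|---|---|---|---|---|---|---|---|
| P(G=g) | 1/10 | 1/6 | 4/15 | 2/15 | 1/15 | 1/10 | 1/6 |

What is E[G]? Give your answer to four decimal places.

E[G] = Σ g·P(G=g)
 = 0·1/10 + 1·1/6 + 2·4/15 + 3·2/15 + 4·1/15 + 5·1/10 + 6·1/6
 = 0 + 1/6 + 8/15 + 2/5 + 4/15 + 1/2 + 1
 = 43/15

2.8667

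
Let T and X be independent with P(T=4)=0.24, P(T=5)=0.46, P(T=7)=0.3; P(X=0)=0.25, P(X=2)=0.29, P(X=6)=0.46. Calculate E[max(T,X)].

5.7924

E[max(T,X)] = Σ_t Σ_x max(t,x) · P(T=t)P(X=x)
 = 4·0.06 + 4·0.0696 + 6·0.1104 + 5·0.115 + 5·0.1334 + 6·0.2116 + 7·0.075 + 7·0.087 + 7·0.138
 = 0.24 + 0.2784 + 0.6624 + 0.575 + 0.667 + 1.2696 + 0.525 + 0.609 + 0.966
 = 5.7924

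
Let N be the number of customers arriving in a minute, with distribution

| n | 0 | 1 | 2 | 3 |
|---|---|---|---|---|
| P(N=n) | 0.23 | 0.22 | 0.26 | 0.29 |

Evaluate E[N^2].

3.87

E[N^2] = Σ n^2·P(N=n)
 = 0·0.23 + 1·0.22 + 4·0.26 + 9·0.29
 = 0 + 0.22 + 1.04 + 2.61
 = 3.87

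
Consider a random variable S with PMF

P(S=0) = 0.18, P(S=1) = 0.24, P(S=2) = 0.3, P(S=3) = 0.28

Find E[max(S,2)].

2.28

E[max(S,2)] = Σ max(s,2)·P(S=s)
 = 2·0.18 + 2·0.24 + 2·0.3 + 3·0.28
 = 0.36 + 0.48 + 0.6 + 0.84
 = 2.28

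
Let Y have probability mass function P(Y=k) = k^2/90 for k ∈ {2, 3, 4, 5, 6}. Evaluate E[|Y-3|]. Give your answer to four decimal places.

1.9778

E[|Y-3|] = Σ |y-3|·P(Y=y)
 = 1·2/45 + 0·1/10 + 1·8/45 + 2·5/18 + 3·2/5
 = 2/45 + 0 + 8/45 + 5/9 + 6/5
 = 89/45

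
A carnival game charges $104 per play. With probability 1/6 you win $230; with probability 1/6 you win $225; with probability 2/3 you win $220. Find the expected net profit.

118.5

E[payout] = 230·1/6 + 225·1/6 + 220·2/3
 = 115/3 + 75/2 + 440/3
 = 445/2
Net = 445/2 - 104 = 237/2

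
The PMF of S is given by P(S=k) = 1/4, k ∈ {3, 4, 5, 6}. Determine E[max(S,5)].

5.25

E[max(S,5)] = Σ max(s,5)·P(S=s)
 = 5·1/4 + 5·1/4 + 5·1/4 + 6·1/4
 = 5/4 + 5/4 + 5/4 + 3/2
 = 21/4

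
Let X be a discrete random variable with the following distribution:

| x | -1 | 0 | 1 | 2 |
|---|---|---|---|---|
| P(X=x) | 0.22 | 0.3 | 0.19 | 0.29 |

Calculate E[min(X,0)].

-0.22

E[min(X,0)] = Σ min(x,0)·P(X=x)
 = (-1)·0.22 + 0·0.3 + 0·0.19 + 0·0.29
 = (-0.22) + 0 + 0 + 0
 = -0.22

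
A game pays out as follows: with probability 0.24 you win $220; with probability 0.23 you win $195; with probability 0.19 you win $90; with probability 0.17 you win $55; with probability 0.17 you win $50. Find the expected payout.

E[payout] = 220·0.24 + 195·0.23 + 90·0.19 + 55·0.17 + 50·0.17
 = 52.8 + 44.85 + 17.1 + 9.35 + 8.5
 = 132.6

132.6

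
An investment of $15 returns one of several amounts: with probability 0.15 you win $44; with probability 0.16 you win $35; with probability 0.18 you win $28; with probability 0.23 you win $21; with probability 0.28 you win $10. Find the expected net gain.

9.87

E[payout] = 44·0.15 + 35·0.16 + 28·0.18 + 21·0.23 + 10·0.28
 = 6.6 + 5.6 + 5.04 + 4.83 + 2.8
 = 24.87
Net = 24.87 - 15 = 9.87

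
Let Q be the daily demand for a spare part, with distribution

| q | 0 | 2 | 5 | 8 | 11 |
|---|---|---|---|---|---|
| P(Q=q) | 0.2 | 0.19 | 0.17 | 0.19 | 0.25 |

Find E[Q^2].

E[Q^2] = Σ q^2·P(Q=q)
 = 0·0.2 + 4·0.19 + 25·0.17 + 64·0.19 + 121·0.25
 = 0 + 0.76 + 4.25 + 12.16 + 30.25
 = 47.42

47.42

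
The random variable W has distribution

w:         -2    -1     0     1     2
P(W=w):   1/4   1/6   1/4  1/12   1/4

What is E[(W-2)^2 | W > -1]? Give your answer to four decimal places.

1.8571

P(W > -1) = 1/4 + 1/12 + 1/4 = 7/12.
E[(W-2)^2 | W > -1] = [4·1/4 + 1·1/12 + 0·1/4] / (7/12)
 = 13/12 / (7/12)
 = 13/7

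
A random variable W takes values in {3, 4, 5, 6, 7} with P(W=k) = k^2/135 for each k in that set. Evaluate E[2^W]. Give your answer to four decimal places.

E[2^W] = Σ 2^w·P(W=w)
 = 8·1/15 + 16·16/135 + 32·5/27 + 64·4/15 + 128·49/135
 = 8/15 + 256/135 + 160/27 + 256/15 + 6272/135
 = 9704/135

71.8815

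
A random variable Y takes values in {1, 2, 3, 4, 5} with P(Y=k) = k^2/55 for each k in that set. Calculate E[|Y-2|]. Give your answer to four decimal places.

E[|Y-2|] = Σ |y-2|·P(Y=y)
 = 1·1/55 + 0·4/55 + 1·9/55 + 2·16/55 + 3·5/11
 = 1/55 + 0 + 9/55 + 32/55 + 15/11
 = 117/55

2.1273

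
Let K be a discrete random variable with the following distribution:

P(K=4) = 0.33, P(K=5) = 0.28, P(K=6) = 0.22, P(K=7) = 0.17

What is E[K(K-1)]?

23.3

E[K(K-1)] = Σ k(k-1)·P(K=k)
 = 12·0.33 + 20·0.28 + 30·0.22 + 42·0.17
 = 3.96 + 5.6 + 6.6 + 7.14
 = 23.3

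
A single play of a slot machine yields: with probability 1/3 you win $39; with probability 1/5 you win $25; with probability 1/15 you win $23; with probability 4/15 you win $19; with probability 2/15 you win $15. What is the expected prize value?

26.6

E[payout] = 39·1/3 + 25·1/5 + 23·1/15 + 19·4/15 + 15·2/15
 = 13 + 5 + 23/15 + 76/15 + 2
 = 133/5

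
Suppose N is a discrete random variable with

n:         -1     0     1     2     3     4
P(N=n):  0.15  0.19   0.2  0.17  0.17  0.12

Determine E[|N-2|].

E[|N-2|] = Σ |n-2|·P(N=n)
 = 3·0.15 + 2·0.19 + 1·0.2 + 0·0.17 + 1·0.17 + 2·0.12
 = 0.45 + 0.38 + 0.2 + 0 + 0.17 + 0.24
 = 1.44

1.44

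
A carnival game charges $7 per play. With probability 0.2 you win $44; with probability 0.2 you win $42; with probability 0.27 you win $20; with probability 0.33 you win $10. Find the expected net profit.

E[payout] = 44·0.2 + 42·0.2 + 20·0.27 + 10·0.33
 = 8.8 + 8.4 + 5.4 + 3.3
 = 25.9
Net = 25.9 - 7 = 18.9

18.9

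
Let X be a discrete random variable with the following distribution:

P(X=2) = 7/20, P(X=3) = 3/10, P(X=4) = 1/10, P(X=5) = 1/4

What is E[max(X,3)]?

E[max(X,3)] = Σ max(x,3)·P(X=x)
 = 3·7/20 + 3·3/10 + 4·1/10 + 5·1/4
 = 21/20 + 9/10 + 2/5 + 5/4
 = 18/5

3.6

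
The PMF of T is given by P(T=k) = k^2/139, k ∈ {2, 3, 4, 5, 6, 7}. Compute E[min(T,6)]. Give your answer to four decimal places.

5.2806

E[min(T,6)] = Σ min(t,6)·P(T=t)
 = 2·4/139 + 3·9/139 + 4·16/139 + 5·25/139 + 6·36/139 + 6·49/139
 = 8/139 + 27/139 + 64/139 + 125/139 + 216/139 + 294/139
 = 734/139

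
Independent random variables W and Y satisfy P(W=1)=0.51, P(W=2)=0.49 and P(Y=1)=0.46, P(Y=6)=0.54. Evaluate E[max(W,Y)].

E[max(W,Y)] = Σ_w Σ_y max(w,y) · P(W=w)P(Y=y)
 = 1·0.2346 + 6·0.2754 + 2·0.2254 + 6·0.2646
 = 0.2346 + 1.6524 + 0.4508 + 1.5876
 = 3.9254

3.9254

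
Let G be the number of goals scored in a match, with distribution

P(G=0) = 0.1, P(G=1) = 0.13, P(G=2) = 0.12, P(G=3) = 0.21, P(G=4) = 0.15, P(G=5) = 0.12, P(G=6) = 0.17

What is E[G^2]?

E[G^2] = Σ g^2·P(G=g)
 = 0·0.1 + 1·0.13 + 4·0.12 + 9·0.21 + 16·0.15 + 25·0.12 + 36·0.17
 = 0 + 0.13 + 0.48 + 1.89 + 2.4 + 3 + 6.12
 = 14.02

14.02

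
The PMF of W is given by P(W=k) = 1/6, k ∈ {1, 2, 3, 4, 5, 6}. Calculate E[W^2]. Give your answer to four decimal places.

E[W^2] = Σ w^2·P(W=w)
 = 1·1/6 + 4·1/6 + 9·1/6 + 16·1/6 + 25·1/6 + 36·1/6
 = 1/6 + 2/3 + 3/2 + 8/3 + 25/6 + 6
 = 91/6

15.1667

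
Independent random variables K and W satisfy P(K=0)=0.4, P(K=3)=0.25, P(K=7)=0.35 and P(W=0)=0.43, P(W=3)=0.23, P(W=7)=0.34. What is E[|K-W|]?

E[|K-W|] = Σ_k Σ_w |k-w| · P(K=k)P(W=w)
 = 0·0.172 + 3·0.092 + 7·0.136 + 3·0.1075 + 0·0.0575 + 4·0.085 + 7·0.1505 + 4·0.0805 + 0·0.119
 = 0 + 0.276 + 0.952 + 0.3225 + 0 + 0.34 + 1.0535 + 0.322 + 0
 = 3.266

3.266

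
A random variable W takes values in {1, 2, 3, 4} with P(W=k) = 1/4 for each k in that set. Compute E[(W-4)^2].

E[(W-4)^2] = Σ (w-4)^2·P(W=w)
 = 9·1/4 + 4·1/4 + 1·1/4 + 0·1/4
 = 9/4 + 1 + 1/4 + 0
 = 7/2

3.5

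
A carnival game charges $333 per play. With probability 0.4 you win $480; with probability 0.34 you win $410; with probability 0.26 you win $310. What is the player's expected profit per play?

E[payout] = 480·0.4 + 410·0.34 + 310·0.26
 = 192 + 139.4 + 80.6
 = 412
Net = 412 - 333 = 79

79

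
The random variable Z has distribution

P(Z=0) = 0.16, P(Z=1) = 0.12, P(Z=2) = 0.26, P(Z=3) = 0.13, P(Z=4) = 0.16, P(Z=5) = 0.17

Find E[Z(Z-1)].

E[Z(Z-1)] = Σ z(z-1)·P(Z=z)
 = 0·0.16 + 0·0.12 + 2·0.26 + 6·0.13 + 12·0.16 + 20·0.17
 = 0 + 0 + 0.52 + 0.78 + 1.92 + 3.4
 = 6.62

6.62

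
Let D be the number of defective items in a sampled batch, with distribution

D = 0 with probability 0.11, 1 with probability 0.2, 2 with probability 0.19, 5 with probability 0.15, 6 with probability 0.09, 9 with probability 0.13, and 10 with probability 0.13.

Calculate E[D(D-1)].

27.14

E[D(D-1)] = Σ d(d-1)·P(D=d)
 = 0·0.11 + 0·0.2 + 2·0.19 + 20·0.15 + 30·0.09 + 72·0.13 + 90·0.13
 = 0 + 0 + 0.38 + 3 + 2.7 + 9.36 + 11.7
 = 27.14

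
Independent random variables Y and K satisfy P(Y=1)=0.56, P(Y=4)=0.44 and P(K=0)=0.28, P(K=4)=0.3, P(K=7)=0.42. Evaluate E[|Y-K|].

E[|Y-K|] = Σ_y Σ_k |y-k| · P(Y=y)P(K=k)
 = 1·0.1568 + 3·0.168 + 6·0.2352 + 4·0.1232 + 0·0.132 + 3·0.1848
 = 0.1568 + 0.504 + 1.4112 + 0.4928 + 0 + 0.5544
 = 3.1192

3.1192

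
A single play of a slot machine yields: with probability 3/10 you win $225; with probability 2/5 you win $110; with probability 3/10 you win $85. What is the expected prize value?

E[payout] = 225·3/10 + 110·2/5 + 85·3/10
 = 135/2 + 44 + 51/2
 = 137

137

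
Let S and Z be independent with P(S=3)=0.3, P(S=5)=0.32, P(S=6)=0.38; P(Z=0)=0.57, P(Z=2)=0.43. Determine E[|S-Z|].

E[|S-Z|] = Σ_s Σ_z |s-z| · P(S=s)P(Z=z)
 = 3·0.171 + 1·0.129 + 5·0.1824 + 3·0.1376 + 6·0.2166 + 4·0.1634
 = 0.513 + 0.129 + 0.912 + 0.4128 + 1.2996 + 0.6536
 = 3.92

3.92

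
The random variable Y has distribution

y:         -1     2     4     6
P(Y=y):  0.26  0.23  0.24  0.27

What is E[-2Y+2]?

E[-2Y+2] = Σ (-2y+2)·P(Y=y)
 = 4·0.26 + (-2)·0.23 + (-6)·0.24 + (-10)·0.27
 = 1.04 + (-0.46) + (-1.44) + (-2.7)
 = -3.56

-3.56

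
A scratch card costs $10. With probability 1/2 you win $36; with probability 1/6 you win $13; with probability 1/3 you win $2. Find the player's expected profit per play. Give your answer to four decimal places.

10.8333

E[payout] = 36·1/2 + 13·1/6 + 2·1/3
 = 18 + 13/6 + 2/3
 = 125/6
Net = 125/6 - 10 = 65/6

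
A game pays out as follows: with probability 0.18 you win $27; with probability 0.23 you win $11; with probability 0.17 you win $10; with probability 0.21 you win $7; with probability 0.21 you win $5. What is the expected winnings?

E[payout] = 27·0.18 + 11·0.23 + 10·0.17 + 7·0.21 + 5·0.21
 = 4.86 + 2.53 + 1.7 + 1.47 + 1.05
 = 11.61

11.61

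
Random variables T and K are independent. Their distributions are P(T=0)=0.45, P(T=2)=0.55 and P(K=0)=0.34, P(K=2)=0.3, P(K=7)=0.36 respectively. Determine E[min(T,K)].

0.726

E[min(T,K)] = Σ_t Σ_k min(t,k) · P(T=t)P(K=k)
 = 0·0.153 + 0·0.135 + 0·0.162 + 0·0.187 + 2·0.165 + 2·0.198
 = 0 + 0 + 0 + 0 + 0.33 + 0.396
 = 0.726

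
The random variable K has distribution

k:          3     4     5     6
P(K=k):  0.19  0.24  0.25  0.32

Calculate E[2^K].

33.84

E[2^K] = Σ 2^k·P(K=k)
 = 8·0.19 + 16·0.24 + 32·0.25 + 64·0.32
 = 1.52 + 3.84 + 8 + 20.48
 = 33.84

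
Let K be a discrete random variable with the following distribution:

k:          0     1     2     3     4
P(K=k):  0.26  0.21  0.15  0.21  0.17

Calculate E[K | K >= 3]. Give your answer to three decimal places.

P(K >= 3) = 0.21 + 0.17 = 0.38.
E[K | K >= 3] = [3·0.21 + 4·0.17] / 0.38
 = 1.31 / 0.38
 = 131/38

3.447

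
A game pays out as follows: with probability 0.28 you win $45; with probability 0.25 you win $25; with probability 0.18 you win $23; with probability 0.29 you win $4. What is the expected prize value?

E[payout] = 45·0.28 + 25·0.25 + 23·0.18 + 4·0.29
 = 12.6 + 6.25 + 4.14 + 1.16
 = 24.15

24.15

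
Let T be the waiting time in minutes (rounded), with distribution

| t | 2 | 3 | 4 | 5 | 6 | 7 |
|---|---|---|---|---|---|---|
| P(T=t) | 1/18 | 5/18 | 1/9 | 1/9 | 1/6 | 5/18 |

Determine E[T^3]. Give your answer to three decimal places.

E[T^3] = Σ t^3·P(T=t)
 = 8·1/18 + 27·5/18 + 64·1/9 + 125·1/9 + 216·1/6 + 343·5/18
 = 4/9 + 15/2 + 64/9 + 125/9 + 36 + 1715/18
 = 1442/9

160.222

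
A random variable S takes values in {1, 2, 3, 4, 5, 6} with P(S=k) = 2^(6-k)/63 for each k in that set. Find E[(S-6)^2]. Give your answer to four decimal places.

18.1905

E[(S-6)^2] = Σ (s-6)^2·P(S=s)
 = 25·32/63 + 16·16/63 + 9·8/63 + 4·4/63 + 1·2/63 + 0·1/63
 = 800/63 + 256/63 + 8/7 + 16/63 + 2/63 + 0
 = 382/21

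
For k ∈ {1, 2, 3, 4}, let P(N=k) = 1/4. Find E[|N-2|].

E[|N-2|] = Σ |n-2|·P(N=n)
 = 1·1/4 + 0·1/4 + 1·1/4 + 2·1/4
 = 1/4 + 0 + 1/4 + 1/2
 = 1

1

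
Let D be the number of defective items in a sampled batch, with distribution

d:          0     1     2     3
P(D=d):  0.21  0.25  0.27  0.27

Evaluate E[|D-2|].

E[|D-2|] = Σ |d-2|·P(D=d)
 = 2·0.21 + 1·0.25 + 0·0.27 + 1·0.27
 = 0.42 + 0.25 + 0 + 0.27
 = 0.94

0.94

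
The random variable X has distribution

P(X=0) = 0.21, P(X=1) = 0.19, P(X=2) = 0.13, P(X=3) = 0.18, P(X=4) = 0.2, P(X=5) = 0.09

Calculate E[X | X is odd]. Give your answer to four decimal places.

2.5652

P(X is odd) = 0.19 + 0.18 + 0.09 = 0.46.
E[X | X is odd] = [1·0.19 + 3·0.18 + 5·0.09] / 0.46
 = 1.18 / 0.46
 = 59/23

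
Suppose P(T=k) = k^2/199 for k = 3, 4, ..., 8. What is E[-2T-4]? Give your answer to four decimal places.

E[-2T-4] = Σ (-2t-4)·P(T=t)
 = (-10)·9/199 + (-12)·16/199 + (-14)·25/199 + (-16)·36/199 + (-18)·49/199 + (-20)·64/199
 = (-90/199) + (-192/199) + (-350/199) + (-576/199) + (-882/199) + (-1280/199)
 = -3370/199

-16.9347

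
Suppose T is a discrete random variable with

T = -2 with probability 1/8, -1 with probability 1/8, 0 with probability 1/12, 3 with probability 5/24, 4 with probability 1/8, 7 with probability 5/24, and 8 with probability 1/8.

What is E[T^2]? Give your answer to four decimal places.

22.7083

E[T^2] = Σ t^2·P(T=t)
 = 4·1/8 + 1·1/8 + 0·1/12 + 9·5/24 + 16·1/8 + 49·5/24 + 64·1/8
 = 1/2 + 1/8 + 0 + 15/8 + 2 + 245/24 + 8
 = 545/24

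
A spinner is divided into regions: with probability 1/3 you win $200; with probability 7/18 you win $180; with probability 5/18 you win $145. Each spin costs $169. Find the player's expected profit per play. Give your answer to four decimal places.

E[payout] = 200·1/3 + 180·7/18 + 145·5/18
 = 200/3 + 70 + 725/18
 = 3185/18
Net = 3185/18 - 169 = 143/18

7.9444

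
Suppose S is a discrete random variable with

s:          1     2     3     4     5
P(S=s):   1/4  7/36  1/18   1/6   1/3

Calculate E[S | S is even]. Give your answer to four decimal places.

P(S is even) = 7/36 + 1/6 = 13/36.
E[S | S is even] = [2·7/36 + 4·1/6] / (13/36)
 = 19/18 / (13/36)
 = 38/13

2.9231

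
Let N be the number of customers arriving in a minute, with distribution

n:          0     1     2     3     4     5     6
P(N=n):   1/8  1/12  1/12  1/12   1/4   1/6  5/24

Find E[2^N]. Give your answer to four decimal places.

E[2^N] = Σ 2^n·P(N=n)
 = 1·1/8 + 2·1/12 + 4·1/12 + 8·1/12 + 16·1/4 + 32·1/6 + 64·5/24
 = 1/8 + 1/6 + 1/3 + 2/3 + 4 + 16/3 + 40/3
 = 575/24

23.9583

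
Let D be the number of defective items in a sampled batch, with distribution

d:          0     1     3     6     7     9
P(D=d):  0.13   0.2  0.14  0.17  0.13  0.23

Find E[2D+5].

14.24

E[2D+5] = Σ (2d+5)·P(D=d)
 = 5·0.13 + 7·0.2 + 11·0.14 + 17·0.17 + 19·0.13 + 23·0.23
 = 0.65 + 1.4 + 1.54 + 2.89 + 2.47 + 5.29
 = 14.24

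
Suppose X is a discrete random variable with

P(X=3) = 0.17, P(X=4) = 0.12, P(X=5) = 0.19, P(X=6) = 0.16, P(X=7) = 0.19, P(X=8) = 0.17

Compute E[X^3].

222.79

E[X^3] = Σ x^3·P(X=x)
 = 27·0.17 + 64·0.12 + 125·0.19 + 216·0.16 + 343·0.19 + 512·0.17
 = 4.59 + 7.68 + 23.75 + 34.56 + 65.17 + 87.04
 = 222.79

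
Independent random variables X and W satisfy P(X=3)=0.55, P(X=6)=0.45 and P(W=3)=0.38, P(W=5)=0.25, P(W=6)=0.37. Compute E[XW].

20.0535

E[XW] = Σ_x Σ_w xw · P(X=x)P(W=w)
 = 9·0.209 + 15·0.1375 + 18·0.2035 + 18·0.171 + 30·0.1125 + 36·0.1665
 = 1.881 + 2.0625 + 3.663 + 3.078 + 3.375 + 5.994
 = 20.0535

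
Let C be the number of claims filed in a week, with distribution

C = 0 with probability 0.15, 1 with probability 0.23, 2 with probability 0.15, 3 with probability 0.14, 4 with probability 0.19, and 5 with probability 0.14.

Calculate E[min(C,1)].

E[min(C,1)] = Σ min(c,1)·P(C=c)
 = 0·0.15 + 1·0.23 + 1·0.15 + 1·0.14 + 1·0.19 + 1·0.14
 = 0 + 0.23 + 0.15 + 0.14 + 0.19 + 0.14
 = 0.85

0.85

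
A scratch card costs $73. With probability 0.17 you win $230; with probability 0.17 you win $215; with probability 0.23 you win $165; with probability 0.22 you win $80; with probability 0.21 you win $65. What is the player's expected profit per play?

71.85

E[payout] = 230·0.17 + 215·0.17 + 165·0.23 + 80·0.22 + 65·0.21
 = 39.1 + 36.55 + 37.95 + 17.6 + 13.65
 = 144.85
Net = 144.85 - 73 = 71.85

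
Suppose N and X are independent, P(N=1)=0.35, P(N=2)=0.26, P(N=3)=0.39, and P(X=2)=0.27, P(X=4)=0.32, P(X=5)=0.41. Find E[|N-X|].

E[|N-X|] = Σ_n Σ_x |n-x| · P(N=n)P(X=x)
 = 1·0.0945 + 3·0.112 + 4·0.1435 + 0·0.0702 + 2·0.0832 + 3·0.1066 + 1·0.1053 + 1·0.1248 + 2·0.1599
 = 0.0945 + 0.336 + 0.574 + 0 + 0.1664 + 0.3198 + 0.1053 + 0.1248 + 0.3198
 = 2.0406

2.0406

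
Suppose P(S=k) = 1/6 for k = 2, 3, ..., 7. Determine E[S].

E[S] = Σ s·P(S=s)
 = 2·1/6 + 3·1/6 + 4·1/6 + 5·1/6 + 6·1/6 + 7·1/6
 = 1/3 + 1/2 + 2/3 + 5/6 + 1 + 7/6
 = 9/2

4.5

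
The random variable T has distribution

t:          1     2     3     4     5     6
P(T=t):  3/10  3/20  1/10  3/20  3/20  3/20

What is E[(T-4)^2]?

4.15

E[(T-4)^2] = Σ (t-4)^2·P(T=t)
 = 9·3/10 + 4·3/20 + 1·1/10 + 0·3/20 + 1·3/20 + 4·3/20
 = 27/10 + 3/5 + 1/10 + 0 + 3/20 + 3/5
 = 83/20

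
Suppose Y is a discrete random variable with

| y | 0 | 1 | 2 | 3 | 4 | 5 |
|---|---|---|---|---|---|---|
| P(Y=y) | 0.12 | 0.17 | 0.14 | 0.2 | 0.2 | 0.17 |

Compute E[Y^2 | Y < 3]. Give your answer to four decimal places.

1.6977

P(Y < 3) = 0.12 + 0.17 + 0.14 = 0.43.
E[Y^2 | Y < 3] = [0·0.12 + 1·0.17 + 4·0.14] / 0.43
 = 0.73 / 0.43
 = 73/43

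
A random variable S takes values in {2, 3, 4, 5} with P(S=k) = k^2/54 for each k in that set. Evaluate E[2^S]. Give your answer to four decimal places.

E[2^S] = Σ 2^s·P(S=s)
 = 4·2/27 + 8·1/6 + 16·8/27 + 32·25/54
 = 8/27 + 4/3 + 128/27 + 400/27
 = 572/27

21.1852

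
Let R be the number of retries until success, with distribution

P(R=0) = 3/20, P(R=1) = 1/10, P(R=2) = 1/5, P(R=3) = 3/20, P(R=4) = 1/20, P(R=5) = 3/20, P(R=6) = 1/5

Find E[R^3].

70.9

E[R^3] = Σ r^3·P(R=r)
 = 0·3/20 + 1·1/10 + 8·1/5 + 27·3/20 + 64·1/20 + 125·3/20 + 216·1/5
 = 0 + 1/10 + 8/5 + 81/20 + 16/5 + 75/4 + 216/5
 = 709/10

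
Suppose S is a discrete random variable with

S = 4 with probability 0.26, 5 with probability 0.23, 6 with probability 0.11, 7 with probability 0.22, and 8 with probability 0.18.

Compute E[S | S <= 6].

P(S <= 6) = 0.26 + 0.23 + 0.11 = 0.6.
E[S | S <= 6] = [4·0.26 + 5·0.23 + 6·0.11] / 0.6
 = 2.85 / 0.6
 = 19/4

4.75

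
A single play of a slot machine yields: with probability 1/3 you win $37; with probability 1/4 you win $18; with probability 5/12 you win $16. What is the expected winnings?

E[payout] = 37·1/3 + 18·1/4 + 16·5/12
 = 37/3 + 9/2 + 20/3
 = 47/2

23.5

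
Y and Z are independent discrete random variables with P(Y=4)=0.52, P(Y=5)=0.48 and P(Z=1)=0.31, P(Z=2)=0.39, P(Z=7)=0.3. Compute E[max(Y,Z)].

5.236

E[max(Y,Z)] = Σ_y Σ_z max(y,z) · P(Y=y)P(Z=z)
 = 4·0.1612 + 4·0.2028 + 7·0.156 + 5·0.1488 + 5·0.1872 + 7·0.144
 = 0.6448 + 0.8112 + 1.092 + 0.744 + 0.936 + 1.008
 = 5.236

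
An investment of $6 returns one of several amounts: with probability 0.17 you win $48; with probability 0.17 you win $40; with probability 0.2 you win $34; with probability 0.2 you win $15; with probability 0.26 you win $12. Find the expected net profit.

E[payout] = 48·0.17 + 40·0.17 + 34·0.2 + 15·0.2 + 12·0.26
 = 8.16 + 6.8 + 6.8 + 3 + 3.12
 = 27.88
Net = 27.88 - 6 = 21.88

21.88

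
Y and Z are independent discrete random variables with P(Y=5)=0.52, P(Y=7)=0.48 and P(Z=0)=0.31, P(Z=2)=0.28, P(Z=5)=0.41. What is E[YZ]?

E[YZ] = Σ_y Σ_z yz · P(Y=y)P(Z=z)
 = 0·0.1612 + 10·0.1456 + 25·0.2132 + 0·0.1488 + 14·0.1344 + 35·0.1968
 = 0 + 1.456 + 5.33 + 0 + 1.8816 + 6.888
 = 15.5556

15.5556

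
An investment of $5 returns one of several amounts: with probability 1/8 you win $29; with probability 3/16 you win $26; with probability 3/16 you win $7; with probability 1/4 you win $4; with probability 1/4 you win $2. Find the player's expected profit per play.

E[payout] = 29·1/8 + 26·3/16 + 7·3/16 + 4·1/4 + 2·1/4
 = 29/8 + 39/8 + 21/16 + 1 + 1/2
 = 181/16
Net = 181/16 - 5 = 101/16

6.3125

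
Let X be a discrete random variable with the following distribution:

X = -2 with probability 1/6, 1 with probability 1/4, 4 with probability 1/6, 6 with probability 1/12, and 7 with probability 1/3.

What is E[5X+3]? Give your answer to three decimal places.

20.083

E[5X+3] = Σ (5x+3)·P(X=x)
 = (-7)·1/6 + 8·1/4 + 23·1/6 + 33·1/12 + 38·1/3
 = (-7/6) + 2 + 23/6 + 11/4 + 38/3
 = 241/12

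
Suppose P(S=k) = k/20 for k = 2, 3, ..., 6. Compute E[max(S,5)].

E[max(S,5)] = Σ max(s,5)·P(S=s)
 = 5·1/10 + 5·3/20 + 5·1/5 + 5·1/4 + 6·3/10
 = 1/2 + 3/4 + 1 + 5/4 + 9/5
 = 53/10

5.3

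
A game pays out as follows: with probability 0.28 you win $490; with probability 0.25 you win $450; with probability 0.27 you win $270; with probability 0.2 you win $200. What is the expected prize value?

362.6

E[payout] = 490·0.28 + 450·0.25 + 270·0.27 + 200·0.2
 = 137.2 + 112.5 + 72.9 + 40
 = 362.6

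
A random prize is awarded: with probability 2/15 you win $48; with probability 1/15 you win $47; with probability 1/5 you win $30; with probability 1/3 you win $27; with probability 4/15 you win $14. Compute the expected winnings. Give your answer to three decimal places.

E[payout] = 48·2/15 + 47·1/15 + 30·1/5 + 27·1/3 + 14·4/15
 = 32/5 + 47/15 + 6 + 9 + 56/15
 = 424/15

28.267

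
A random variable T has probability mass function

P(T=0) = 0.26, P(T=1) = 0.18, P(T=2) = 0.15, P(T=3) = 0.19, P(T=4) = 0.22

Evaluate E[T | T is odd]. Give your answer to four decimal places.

2.0270

P(T is odd) = 0.18 + 0.19 = 0.37.
E[T | T is odd] = [1·0.18 + 3·0.19] / 0.37
 = 0.75 / 0.37
 = 75/37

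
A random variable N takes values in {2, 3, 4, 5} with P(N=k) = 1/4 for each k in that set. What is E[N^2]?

13.5

E[N^2] = Σ n^2·P(N=n)
 = 4·1/4 + 9·1/4 + 16·1/4 + 25·1/4
 = 1 + 9/4 + 4 + 25/4
 = 27/2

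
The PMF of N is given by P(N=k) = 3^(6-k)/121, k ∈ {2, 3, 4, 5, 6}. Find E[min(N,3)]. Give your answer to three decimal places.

2.331

E[min(N,3)] = Σ min(n,3)·P(N=n)
 = 2·81/121 + 3·27/121 + 3·9/121 + 3·3/121 + 3·1/121
 = 162/121 + 81/121 + 27/121 + 9/121 + 3/121
 = 282/121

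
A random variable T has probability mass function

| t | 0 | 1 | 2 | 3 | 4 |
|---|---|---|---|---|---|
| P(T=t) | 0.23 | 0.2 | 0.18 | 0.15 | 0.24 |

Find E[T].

1.97

E[T] = Σ t·P(T=t)
 = 0·0.23 + 1·0.2 + 2·0.18 + 3·0.15 + 4·0.24
 = 0 + 0.2 + 0.36 + 0.45 + 0.96
 = 1.97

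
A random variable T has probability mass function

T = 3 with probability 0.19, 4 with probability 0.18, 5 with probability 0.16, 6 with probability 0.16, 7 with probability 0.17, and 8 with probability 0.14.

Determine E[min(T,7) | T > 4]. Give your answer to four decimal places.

6.2381

P(T > 4) = 0.16 + 0.16 + 0.17 + 0.14 = 0.63.
E[min(T,7) | T > 4] = [5·0.16 + 6·0.16 + 7·0.17 + 7·0.14] / 0.63
 = 3.93 / 0.63
 = 131/21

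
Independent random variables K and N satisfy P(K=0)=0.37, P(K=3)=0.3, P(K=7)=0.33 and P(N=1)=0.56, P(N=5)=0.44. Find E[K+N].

5.97

E[K+N] = Σ_k Σ_n (k+n) · P(K=k)P(N=n)
 = 1·0.2072 + 5·0.1628 + 4·0.168 + 8·0.132 + 8·0.1848 + 12·0.1452
 = 0.2072 + 0.814 + 0.672 + 1.056 + 1.4784 + 1.7424
 = 5.97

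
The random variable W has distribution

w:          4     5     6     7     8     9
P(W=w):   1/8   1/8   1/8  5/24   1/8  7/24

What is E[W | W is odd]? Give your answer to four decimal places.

7.5333

P(W is odd) = 1/8 + 5/24 + 7/24 = 5/8.
E[W | W is odd] = [5·1/8 + 7·5/24 + 9·7/24] / (5/8)
 = 113/24 / (5/8)
 = 113/15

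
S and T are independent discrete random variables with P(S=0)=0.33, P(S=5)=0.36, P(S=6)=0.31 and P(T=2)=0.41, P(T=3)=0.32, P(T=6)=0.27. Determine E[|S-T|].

2.6984

E[|S-T|] = Σ_s Σ_t |s-t| · P(S=s)P(T=t)
 = 2·0.1353 + 3·0.1056 + 6·0.0891 + 3·0.1476 + 2·0.1152 + 1·0.0972 + 4·0.1271 + 3·0.0992 + 0·0.0837
 = 0.2706 + 0.3168 + 0.5346 + 0.4428 + 0.2304 + 0.0972 + 0.5084 + 0.2976 + 0
 = 2.6984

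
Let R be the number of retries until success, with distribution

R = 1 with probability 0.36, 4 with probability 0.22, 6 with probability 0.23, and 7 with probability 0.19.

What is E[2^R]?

E[2^R] = Σ 2^r·P(R=r)
 = 2·0.36 + 16·0.22 + 64·0.23 + 128·0.19
 = 0.72 + 3.52 + 14.72 + 24.32
 = 43.28

43.28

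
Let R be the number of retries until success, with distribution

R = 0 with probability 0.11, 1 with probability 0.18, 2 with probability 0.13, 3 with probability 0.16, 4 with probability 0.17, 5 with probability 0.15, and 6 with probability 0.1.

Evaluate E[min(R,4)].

E[min(R,4)] = Σ min(r,4)·P(R=r)
 = 0·0.11 + 1·0.18 + 2·0.13 + 3·0.16 + 4·0.17 + 4·0.15 + 4·0.1
 = 0 + 0.18 + 0.26 + 0.48 + 0.68 + 0.6 + 0.4
 = 2.6

2.6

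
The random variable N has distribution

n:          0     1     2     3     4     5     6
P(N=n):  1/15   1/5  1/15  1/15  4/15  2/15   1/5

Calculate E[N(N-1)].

12.4

E[N(N-1)] = Σ n(n-1)·P(N=n)
 = 0·1/15 + 0·1/5 + 2·1/15 + 6·1/15 + 12·4/15 + 20·2/15 + 30·1/5
 = 0 + 0 + 2/15 + 2/5 + 16/5 + 8/3 + 6
 = 62/5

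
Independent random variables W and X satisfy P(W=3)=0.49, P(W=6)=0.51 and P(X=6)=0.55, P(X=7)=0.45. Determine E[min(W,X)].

E[min(W,X)] = Σ_w Σ_x min(w,x) · P(W=w)P(X=x)
 = 3·0.2695 + 3·0.2205 + 6·0.2805 + 6·0.2295
 = 0.8085 + 0.6615 + 1.683 + 1.377
 = 4.53

4.53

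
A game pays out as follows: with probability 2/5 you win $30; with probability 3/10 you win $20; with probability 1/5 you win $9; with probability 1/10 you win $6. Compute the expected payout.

20.4

E[payout] = 30·2/5 + 20·3/10 + 9·1/5 + 6·1/10
 = 12 + 6 + 9/5 + 3/5
 = 102/5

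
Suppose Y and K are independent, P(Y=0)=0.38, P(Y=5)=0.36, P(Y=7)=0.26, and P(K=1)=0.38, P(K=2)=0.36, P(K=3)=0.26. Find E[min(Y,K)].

E[min(Y,K)] = Σ_y Σ_k min(y,k) · P(Y=y)P(K=k)
 = 0·0.1444 + 0·0.1368 + 0·0.0988 + 1·0.1368 + 2·0.1296 + 3·0.0936 + 1·0.0988 + 2·0.0936 + 3·0.0676
 = 0 + 0 + 0 + 0.1368 + 0.2592 + 0.2808 + 0.0988 + 0.1872 + 0.2028
 = 1.1656

1.1656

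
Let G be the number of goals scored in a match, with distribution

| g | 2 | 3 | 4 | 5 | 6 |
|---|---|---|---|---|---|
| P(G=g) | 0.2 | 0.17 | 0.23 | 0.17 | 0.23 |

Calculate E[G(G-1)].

14.48

E[G(G-1)] = Σ g(g-1)·P(G=g)
 = 2·0.2 + 6·0.17 + 12·0.23 + 20·0.17 + 30·0.23
 = 0.4 + 1.02 + 2.76 + 3.4 + 6.9
 = 14.48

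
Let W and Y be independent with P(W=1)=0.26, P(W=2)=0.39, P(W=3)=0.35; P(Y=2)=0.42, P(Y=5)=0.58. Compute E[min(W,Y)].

E[min(W,Y)] = Σ_w Σ_y min(w,y) · P(W=w)P(Y=y)
 = 1·0.1092 + 1·0.1508 + 2·0.1638 + 2·0.2262 + 2·0.147 + 3·0.203
 = 0.1092 + 0.1508 + 0.3276 + 0.4524 + 0.294 + 0.609
 = 1.943

1.943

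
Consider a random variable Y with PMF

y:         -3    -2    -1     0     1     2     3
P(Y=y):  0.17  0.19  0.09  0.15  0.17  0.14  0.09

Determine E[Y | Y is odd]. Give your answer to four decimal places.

-0.3077

P(Y is odd) = 0.17 + 0.09 + 0.17 + 0.09 = 0.52.
E[Y | Y is odd] = [(-3)·0.17 + (-1)·0.09 + 1·0.17 + 3·0.09] / 0.52
 = -0.16 / 0.52
 = -4/13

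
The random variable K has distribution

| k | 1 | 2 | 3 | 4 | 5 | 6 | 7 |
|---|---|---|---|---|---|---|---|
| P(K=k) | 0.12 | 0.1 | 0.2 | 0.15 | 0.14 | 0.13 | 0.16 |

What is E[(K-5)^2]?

E[(K-5)^2] = Σ (k-5)^2·P(K=k)
 = 16·0.12 + 9·0.1 + 4·0.2 + 1·0.15 + 0·0.14 + 1·0.13 + 4·0.16
 = 1.92 + 0.9 + 0.8 + 0.15 + 0 + 0.13 + 0.64
 = 4.54

4.54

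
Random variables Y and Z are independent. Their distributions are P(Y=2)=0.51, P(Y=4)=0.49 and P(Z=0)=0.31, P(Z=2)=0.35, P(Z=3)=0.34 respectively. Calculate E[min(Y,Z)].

1.5466

E[min(Y,Z)] = Σ_y Σ_z min(y,z) · P(Y=y)P(Z=z)
 = 0·0.1581 + 2·0.1785 + 2·0.1734 + 0·0.1519 + 2·0.1715 + 3·0.1666
 = 0 + 0.357 + 0.3468 + 0 + 0.343 + 0.4998
 = 1.5466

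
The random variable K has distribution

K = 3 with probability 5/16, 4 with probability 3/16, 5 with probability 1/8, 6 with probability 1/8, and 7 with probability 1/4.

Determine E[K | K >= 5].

6.25

P(K >= 5) = 1/8 + 1/8 + 1/4 = 1/2.
E[K | K >= 5] = [5·1/8 + 6·1/8 + 7·1/4] / (1/2)
 = 25/8 / (1/2)
 = 25/4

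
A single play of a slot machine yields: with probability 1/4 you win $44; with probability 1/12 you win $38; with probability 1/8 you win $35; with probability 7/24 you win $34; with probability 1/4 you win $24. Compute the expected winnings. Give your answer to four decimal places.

E[payout] = 44·1/4 + 38·1/12 + 35·1/8 + 34·7/24 + 24·1/4
 = 11 + 19/6 + 35/8 + 119/12 + 6
 = 827/24

34.4583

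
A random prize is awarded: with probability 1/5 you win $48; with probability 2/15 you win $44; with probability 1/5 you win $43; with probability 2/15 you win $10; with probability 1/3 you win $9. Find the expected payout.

28.4

E[payout] = 48·1/5 + 44·2/15 + 43·1/5 + 10·2/15 + 9·1/3
 = 48/5 + 88/15 + 43/5 + 4/3 + 3
 = 142/5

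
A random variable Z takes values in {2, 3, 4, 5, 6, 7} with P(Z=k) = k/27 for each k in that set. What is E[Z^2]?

29

E[Z^2] = Σ z^2·P(Z=z)
 = 4·2/27 + 9·1/9 + 16·4/27 + 25·5/27 + 36·2/9 + 49·7/27
 = 8/27 + 1 + 64/27 + 125/27 + 8 + 343/27
 = 29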